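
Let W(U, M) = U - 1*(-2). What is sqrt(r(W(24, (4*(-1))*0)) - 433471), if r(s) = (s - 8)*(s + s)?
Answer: I*sqrt(432535) ≈ 657.67*I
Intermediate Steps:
W(U, M) = 2 + U (W(U, M) = U + 2 = 2 + U)
r(s) = 2*s*(-8 + s) (r(s) = (-8 + s)*(2*s) = 2*s*(-8 + s))
sqrt(r(W(24, (4*(-1))*0)) - 433471) = sqrt(2*(2 + 24)*(-8 + (2 + 24)) - 433471) = sqrt(2*26*(-8 + 26) - 433471) = sqrt(2*26*18 - 433471) = sqrt(936 - 433471) = sqrt(-432535) = I*sqrt(432535)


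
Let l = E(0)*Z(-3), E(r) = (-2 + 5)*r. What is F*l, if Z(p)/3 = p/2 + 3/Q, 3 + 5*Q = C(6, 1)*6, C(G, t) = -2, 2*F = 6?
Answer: 0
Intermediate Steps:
F = 3 (F = (½)*6 = 3)
Q = -3 (Q = -⅗ + (-2*6)/5 = -⅗ + (⅕)*(-12) = -⅗ - 12/5 = -3)
Z(p) = -3 + 3*p/2 (Z(p) = 3*(p/2 + 3/(-3)) = 3*(p*(½) + 3*(-⅓)) = 3*(p/2 - 1) = 3*(-1 + p/2) = -3 + 3*p/2)
E(r) = 3*r
l = 0 (l = (3*0)*(-3 + (3/2)*(-3)) = 0*(-3 - 9/2) = 0*(-15/2) = 0)
F*l = 3*0 = 0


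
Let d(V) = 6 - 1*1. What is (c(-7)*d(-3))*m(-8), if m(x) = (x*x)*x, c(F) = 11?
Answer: -28160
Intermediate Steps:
d(V) = 5 (d(V) = 6 - 1 = 5)
m(x) = x³ (m(x) = x²*x = x³)
(c(-7)*d(-3))*m(-8) = (11*5)*(-8)³ = 55*(-512) = -28160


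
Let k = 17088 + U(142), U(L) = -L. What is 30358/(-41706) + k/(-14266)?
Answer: -40708468/21249207 ≈ -1.9158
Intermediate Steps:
k = 16946 (k = 17088 - 1*142 = 17088 - 142 = 16946)
30358/(-41706) + k/(-14266) = 30358/(-41706) + 16946/(-14266) = 30358*(-1/41706) + 16946*(-1/14266) = -15179/20853 - 8473/7133 = -40708468/21249207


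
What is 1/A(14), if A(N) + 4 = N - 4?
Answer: ⅙ ≈ 0.16667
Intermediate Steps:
A(N) = -8 + N (A(N) = -4 + (N - 4) = -4 + (-4 + N) = -8 + N)
1/A(14) = 1/(-8 + 14) = 1/6 = ⅙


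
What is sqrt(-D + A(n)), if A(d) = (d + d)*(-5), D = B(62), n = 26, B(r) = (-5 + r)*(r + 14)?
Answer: 4*I*sqrt(287) ≈ 67.764*I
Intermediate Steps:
B(r) = (-5 + r)*(14 + r)
D = 4332 (D = -70 + 62**2 + 9*62 = -70 + 3844 + 558 = 4332)
A(d) = -10*d (A(d) = (2*d)*(-5) = -10*d)
sqrt(-D + A(n)) = sqrt(-1*4332 - 10*26) = sqrt(-4332 - 260) = sqrt(-4592) = 4*I*sqrt(287)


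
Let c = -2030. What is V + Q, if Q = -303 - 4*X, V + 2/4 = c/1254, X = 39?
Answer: -578243/1254 ≈ -461.12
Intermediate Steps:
V = -2657/1254 (V = -½ - 2030/1254 = -½ - 2030*1/1254 = -½ - 1015/627 = -2657/1254 ≈ -2.1188)
Q = -459 (Q = -303 - 4*39 = -303 - 1*156 = -303 - 156 = -459)
V + Q = -2657/1254 - 459 = -578243/1254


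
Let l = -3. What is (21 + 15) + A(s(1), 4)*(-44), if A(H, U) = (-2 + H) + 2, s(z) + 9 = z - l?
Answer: 256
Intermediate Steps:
s(z) = -6 + z (s(z) = -9 + (z - 1*(-3)) = -9 + (z + 3) = -9 + (3 + z) = -6 + z)
A(H, U) = H
(21 + 15) + A(s(1), 4)*(-44) = (21 + 15) + (-6 + 1)*(-44) = 36 - 5*(-44) = 36 + 220 = 256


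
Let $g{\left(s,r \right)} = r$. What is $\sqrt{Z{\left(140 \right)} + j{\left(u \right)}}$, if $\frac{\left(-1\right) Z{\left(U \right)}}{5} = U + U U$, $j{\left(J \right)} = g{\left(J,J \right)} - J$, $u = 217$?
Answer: $10 i \sqrt{987} \approx 314.17 i$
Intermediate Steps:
$j{\left(J \right)} = 0$ ($j{\left(J \right)} = J - J = 0$)
$Z{\left(U \right)} = - 5 U - 5 U^{2}$ ($Z{\left(U \right)} = - 5 \left(U + U U\right) = - 5 \left(U + U^{2}\right) = - 5 U - 5 U^{2}$)
$\sqrt{Z{\left(140 \right)} + j{\left(u \right)}} = \sqrt{\left(-5\right) 140 \left(1 + 140\right) + 0} = \sqrt{\left(-5\right) 140 \cdot 141 + 0} = \sqrt{-98700 + 0} = \sqrt{-98700} = 10 i \sqrt{987}$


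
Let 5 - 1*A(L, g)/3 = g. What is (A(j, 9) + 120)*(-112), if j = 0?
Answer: -12096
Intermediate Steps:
A(L, g) = 15 - 3*g
(A(j, 9) + 120)*(-112) = ((15 - 3*9) + 120)*(-112) = ((15 - 27) + 120)*(-112) = (-12 + 120)*(-112) = 108*(-112) = -12096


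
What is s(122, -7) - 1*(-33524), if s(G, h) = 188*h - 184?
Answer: 32024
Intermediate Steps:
s(G, h) = -184 + 188*h
s(122, -7) - 1*(-33524) = (-184 + 188*(-7)) - 1*(-33524) = (-184 - 1316) + 33524 = -1500 + 33524 = 32024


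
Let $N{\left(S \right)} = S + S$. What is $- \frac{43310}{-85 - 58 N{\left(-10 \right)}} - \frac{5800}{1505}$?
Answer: $- \frac{66434}{1505} \approx -44.142$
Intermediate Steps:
$N{\left(S \right)} = 2 S$
$- \frac{43310}{-85 - 58 N{\left(-10 \right)}} - \frac{5800}{1505} = - \frac{43310}{-85 - 58 \cdot 2 \left(-10\right)} - \frac{5800}{1505} = - \frac{43310}{-85 - -1160} - \frac{1160}{301} = - \frac{43310}{-85 + 1160} - \frac{1160}{301} = - \frac{43310}{1075} - \frac{1160}{301} = \left(-43310\right) \frac{1}{1075} - \frac{1160}{301} = - \frac{8662}{215} - \frac{1160}{301} = - \frac{66434}{1505}$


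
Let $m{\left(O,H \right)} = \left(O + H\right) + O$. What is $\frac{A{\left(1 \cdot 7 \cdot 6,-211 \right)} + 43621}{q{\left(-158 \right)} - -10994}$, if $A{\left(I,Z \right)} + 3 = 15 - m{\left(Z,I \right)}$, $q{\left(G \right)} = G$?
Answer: $\frac{14671}{3612} \approx 4.0617$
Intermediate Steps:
$m{\left(O,H \right)} = H + 2 O$ ($m{\left(O,H \right)} = \left(H + O\right) + O = H + 2 O$)
$A{\left(I,Z \right)} = 12 - I - 2 Z$ ($A{\left(I,Z \right)} = -3 - \left(-15 + I + 2 Z\right) = 12 - I - 2 Z$)
$\frac{A{\left(1 \cdot 7 \cdot 6,-211 \right)} + 43621}{q{\left(-158 \right)} - -10994} = \frac{\left(12 - 1 \cdot 7 \cdot 6 - -422\right) + 43621}{-158 - -10994} = \frac{\left(12 - 7 \cdot 6 + 422\right) + 43621}{-158 + \left(-164 + 11158\right)} = \frac{\left(12 - 42 + 422\right) + 43621}{-158 + 10994} = \frac{\left(12 - 42 + 422\right) + 43621}{10836} = \left(392 + 43621\right) \frac{1}{10836} = 44013 \cdot \frac{1}{10836} = \frac{14671}{3612}$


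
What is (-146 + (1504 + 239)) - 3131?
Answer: -1534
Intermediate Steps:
(-146 + (1504 + 239)) - 3131 = (-146 + 1743) - 3131 = 1597 - 3131 = -1534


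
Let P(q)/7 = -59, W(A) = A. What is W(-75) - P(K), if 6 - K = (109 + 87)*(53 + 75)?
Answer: 338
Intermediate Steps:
K = -25082 (K = 6 - (109 + 87)*(53 + 75) = 6 - 196*128 = 6 - 1*25088 = 6 - 25088 = -25082)
P(q) = -413 (P(q) = 7*(-59) = -413)
W(-75) - P(K) = -75 - 1*(-413) = -75 + 413 = 338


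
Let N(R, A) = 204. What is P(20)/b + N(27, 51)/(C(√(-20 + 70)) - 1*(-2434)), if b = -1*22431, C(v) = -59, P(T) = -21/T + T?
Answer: 18123671/213094500 ≈ 0.085050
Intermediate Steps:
P(T) = T - 21/T
b = -22431
P(20)/b + N(27, 51)/(C(√(-20 + 70)) - 1*(-2434)) = (20 - 21/20)/(-22431) + 204/(-59 - 1*(-2434)) = (20 - 21*1/20)*(-1/22431) + 204/(-59 + 2434) = (20 - 21/20)*(-1/22431) + 204/2375 = (379/20)*(-1/22431) + 204*(1/2375) = -379/448620 + 204/2375 = 18123671/213094500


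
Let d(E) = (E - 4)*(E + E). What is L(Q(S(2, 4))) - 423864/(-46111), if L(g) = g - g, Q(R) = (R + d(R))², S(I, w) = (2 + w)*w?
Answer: 423864/46111 ≈ 9.1923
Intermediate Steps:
S(I, w) = w*(2 + w)
d(E) = 2*E*(-4 + E) (d(E) = (-4 + E)*(2*E) = 2*E*(-4 + E))
Q(R) = (R + 2*R*(-4 + R))²
L(g) = 0
L(Q(S(2, 4))) - 423864/(-46111) = 0 - 423864/(-46111) = 0 - 423864*(-1)/46111 = 0 - 1*(-423864/46111) = 0 + 423864/46111 = 423864/46111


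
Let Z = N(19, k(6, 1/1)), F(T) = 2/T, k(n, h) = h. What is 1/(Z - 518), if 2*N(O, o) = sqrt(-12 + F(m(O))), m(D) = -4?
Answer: -4144/2146617 - 10*I*sqrt(2)/2146617 ≈ -0.0019305 - 6.5881e-6*I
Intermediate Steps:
N(O, o) = 5*I*sqrt(2)/4 (N(O, o) = sqrt(-12 + 2/(-4))/2 = sqrt(-12 + 2*(-1/4))/2 = sqrt(-12 - 1/2)/2 = sqrt(-25/2)/2 = (5*I*sqrt(2)/2)/2 = 5*I*sqrt(2)/4)
Z = 5*I*sqrt(2)/4 ≈ 1.7678*I
1/(Z - 518) = 1/(5*I*sqrt(2)/4 - 518) = 1/(-518 + 5*I*sqrt(2)/4)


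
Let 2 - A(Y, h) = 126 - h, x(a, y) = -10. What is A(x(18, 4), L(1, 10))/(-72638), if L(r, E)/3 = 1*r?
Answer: 121/72638 ≈ 0.0016658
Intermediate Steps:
L(r, E) = 3*r (L(r, E) = 3*(1*r) = 3*r)
A(Y, h) = -124 + h (A(Y, h) = 2 - (126 - h) = 2 + (-126 + h) = -124 + h)
A(x(18, 4), L(1, 10))/(-72638) = (-124 + 3*1)/(-72638) = (-124 + 3)*(-1/72638) = -121*(-1/72638) = 121/72638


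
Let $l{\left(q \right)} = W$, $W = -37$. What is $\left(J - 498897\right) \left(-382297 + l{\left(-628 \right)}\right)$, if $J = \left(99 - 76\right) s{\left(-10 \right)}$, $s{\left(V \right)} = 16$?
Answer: $190604586686$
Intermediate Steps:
$l{\left(q \right)} = -37$
$J = 368$ ($J = \left(99 - 76\right) 16 = 23 \cdot 16 = 368$)
$\left(J - 498897\right) \left(-382297 + l{\left(-628 \right)}\right) = \left(368 - 498897\right) \left(-382297 - 37\right) = \left(-498529\right) \left(-382334\right) = 190604586686$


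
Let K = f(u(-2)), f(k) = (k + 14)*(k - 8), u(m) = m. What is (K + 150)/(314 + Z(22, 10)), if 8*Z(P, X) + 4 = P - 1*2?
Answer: 15/158 ≈ 0.094937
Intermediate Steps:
Z(P, X) = -¾ + P/8 (Z(P, X) = -½ + (P - 1*2)/8 = -½ + (P - 2)/8 = -½ + (-2 + P)/8 = -½ + (-¼ + P/8) = -¾ + P/8)
f(k) = (-8 + k)*(14 + k) (f(k) = (14 + k)*(-8 + k) = (-8 + k)*(14 + k))
K = -120 (K = -112 + (-2)² + 6*(-2) = -112 + 4 - 12 = -120)
(K + 150)/(314 + Z(22, 10)) = (-120 + 150)/(314 + (-¾ + (⅛)*22)) = 30/(314 + (-¾ + 11/4)) = 30/(314 + 2) = 30/316 = 30*(1/316) = 15/158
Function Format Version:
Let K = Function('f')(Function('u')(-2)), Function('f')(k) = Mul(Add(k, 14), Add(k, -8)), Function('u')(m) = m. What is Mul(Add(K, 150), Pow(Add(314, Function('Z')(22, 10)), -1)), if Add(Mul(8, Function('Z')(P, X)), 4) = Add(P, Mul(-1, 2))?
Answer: Rational(15, 158) ≈ 0.094937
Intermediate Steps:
Function('Z')(P, X) = Add(Rational(-3, 4), Mul(Rational(1, 8), P)) (Function('Z')(P, X) = Add(Rational(-1, 2), Mul(Rational(1, 8), Add(P, Mul(-1, 2)))) = Add(Rational(-1, 2), Mul(Rational(1, 8), Add(P, -2))) = Add(Rational(-1, 2), Mul(Rational(1, 8), Add(-2, P))) = Add(Rational(-1, 2), Add(Rational(-1, 4), Mul(Rational(1, 8), P))) = Add(Rational(-3, 4), Mul(Rational(1, 8), P)))
Function('f')(k) = Mul(Add(-8, k), Add(14, k)) (Function('f')(k) = Mul(Add(14, k), Add(-8, k)) = Mul(Add(-8, k), Add(14, k)))
K = -120 (K = Add(-112, Pow(-2, 2), Mul(6, -2)) = Add(-112, 4, -12) = -120)
Mul(Add(K, 150), Pow(Add(314, Function('Z')(22, 10)), -1)) = Mul(Add(-120, 150), Pow(Add(314, Add(Rational(-3, 4), Mul(Rational(1, 8), 22))), -1)) = Mul(30, Pow(Add(314, Add(Rational(-3, 4), Rational(11, 4))), -1)) = Mul(30, Pow(Add(314, 2), -1)) = Mul(30, Pow(316, -1)) = Mul(30, Rational(1, 316)) = Rational(15, 158)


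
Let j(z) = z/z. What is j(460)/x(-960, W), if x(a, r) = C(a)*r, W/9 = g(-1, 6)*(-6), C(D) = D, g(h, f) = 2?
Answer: 1/103680 ≈ 9.6451e-6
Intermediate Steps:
j(z) = 1
W = -108 (W = 9*(2*(-6)) = 9*(-12) = -108)
x(a, r) = a*r
j(460)/x(-960, W) = 1/(-960*(-108)) = 1/103680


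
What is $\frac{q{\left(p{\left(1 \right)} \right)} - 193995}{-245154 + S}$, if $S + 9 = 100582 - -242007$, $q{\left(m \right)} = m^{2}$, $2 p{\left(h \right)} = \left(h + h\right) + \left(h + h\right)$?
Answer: $- \frac{27713}{13918} \approx -1.9912$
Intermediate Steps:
$p{\left(h \right)} = 2 h$ ($p{\left(h \right)} = \frac{\left(h + h\right) + \left(h + h\right)}{2} = \frac{2 h + 2 h}{2} = \frac{4 h}{2} = 2 h$)
$S = 342580$ ($S = -9 + \left(100582 - -242007\right) = -9 + \left(100582 + 242007\right) = -9 + 342589 = 342580$)
$\frac{q{\left(p{\left(1 \right)} \right)} - 193995}{-245154 + S} = \frac{\left(2 \cdot 1\right)^{2} - 193995}{-245154 + 342580} = \frac{2^{2} - 193995}{97426} = \left(4 - 193995\right) \frac{1}{97426} = \left(-193991\right) \frac{1}{97426} = - \frac{27713}{13918}$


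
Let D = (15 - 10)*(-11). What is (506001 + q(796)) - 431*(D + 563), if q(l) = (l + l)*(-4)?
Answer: 280685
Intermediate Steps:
D = -55 (D = 5*(-11) = -55)
q(l) = -8*l (q(l) = (2*l)*(-4) = -8*l)
(506001 + q(796)) - 431*(D + 563) = (506001 - 8*796) - 431*(-55 + 563) = (506001 - 6368) - 431*508 = 499633 - 218948 = 280685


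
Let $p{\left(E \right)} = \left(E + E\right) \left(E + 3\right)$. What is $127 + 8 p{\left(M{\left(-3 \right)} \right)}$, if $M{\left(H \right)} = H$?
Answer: $127$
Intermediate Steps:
$p{\left(E \right)} = 2 E \left(3 + E\right)$
$127 + 8 p{\left(M{\left(-3 \right)} \right)} = 127 + 8 \cdot 2 \left(-3\right) \left(3 - 3\right) = 127 + 8 \cdot 2 \left(-3\right) 0 = 127 + 8 \cdot 0 = 127 + 0 = 127$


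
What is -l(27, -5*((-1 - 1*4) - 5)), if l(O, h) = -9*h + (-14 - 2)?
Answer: 466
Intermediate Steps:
l(O, h) = -16 - 9*h (l(O, h) = -9*h - 16 = -16 - 9*h)
-l(27, -5*((-1 - 1*4) - 5)) = -(-16 - (-45)*((-1 - 1*4) - 5)) = -(-16 - (-45)*((-1 - 4) - 5)) = -(-16 - (-45)*(-5 - 5)) = -(-16 - (-45)*(-10)) = -(-16 - 9*50) = -(-16 - 450) = -1*(-466) = 466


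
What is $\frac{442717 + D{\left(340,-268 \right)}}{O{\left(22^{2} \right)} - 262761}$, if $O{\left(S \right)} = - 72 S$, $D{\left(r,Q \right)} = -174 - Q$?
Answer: $- \frac{442811}{297609} \approx -1.4879$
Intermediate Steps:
$\frac{442717 + D{\left(340,-268 \right)}}{O{\left(22^{2} \right)} - 262761} = \frac{442717 - -94}{- 72 \cdot 22^{2} - 262761} = \frac{442717 + \left(-174 + 268\right)}{\left(-72\right) 484 - 262761} = \frac{442717 + 94}{-34848 - 262761} = \frac{442811}{-297609} = 442811 \left(- \frac{1}{297609}\right) = - \frac{442811}{297609}$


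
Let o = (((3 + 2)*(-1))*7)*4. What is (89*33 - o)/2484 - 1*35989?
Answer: -89393599/2484 ≈ -35988.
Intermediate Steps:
o = -140 (o = ((5*(-1))*7)*4 = -5*7*4 = -35*4 = -140)
(89*33 - o)/2484 - 1*35989 = (89*33 - 1*(-140))/2484 - 1*35989 = (2937 + 140)*(1/2484) - 35989 = 3077*(1/2484) - 35989 = 3077/2484 - 35989 = -89393599/2484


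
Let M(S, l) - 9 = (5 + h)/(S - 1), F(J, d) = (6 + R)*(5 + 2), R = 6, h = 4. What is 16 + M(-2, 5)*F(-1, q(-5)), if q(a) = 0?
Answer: 520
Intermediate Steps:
F(J, d) = 84 (F(J, d) = (6 + 6)*(5 + 2) = 12*7 = 84)
M(S, l) = 9 + 9/(-1 + S) (M(S, l) = 9 + (5 + 4)/(S - 1) = 9 + 9/(-1 + S))
16 + M(-2, 5)*F(-1, q(-5)) = 16 + (9*(-2)/(-1 - 2))*84 = 16 + (9*(-2)/(-3))*84 = 16 + (9*(-2)*(-⅓))*84 = 16 + 6*84 = 16 + 504 = 520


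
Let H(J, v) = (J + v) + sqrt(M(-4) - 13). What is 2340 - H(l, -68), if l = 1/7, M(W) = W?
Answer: 16855/7 - I*sqrt(17) ≈ 2407.9 - 4.1231*I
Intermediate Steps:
l = 1/7 ≈ 0.14286
H(J, v) = J + v + I*sqrt(17) (H(J, v) = (J + v) + sqrt(-4 - 13) = (J + v) + sqrt(-17) = (J + v) + I*sqrt(17) = J + v + I*sqrt(17))
2340 - H(l, -68) = 2340 - (1/7 - 68 + I*sqrt(17)) = 2340 - (-475/7 + I*sqrt(17)) = 2340 + (475/7 - I*sqrt(17)) = 16855/7 - I*sqrt(17)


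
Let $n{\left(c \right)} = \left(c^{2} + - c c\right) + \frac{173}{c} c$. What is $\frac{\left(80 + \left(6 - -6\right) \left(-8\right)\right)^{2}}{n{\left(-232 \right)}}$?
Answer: $\frac{256}{173} \approx 1.4798$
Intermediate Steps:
$n{\left(c \right)} = 173$ ($n{\left(c \right)} = \left(c^{2} - c^{2}\right) + 173 = 0 + 173 = 173$)
$\frac{\left(80 + \left(6 - -6\right) \left(-8\right)\right)^{2}}{n{\left(-232 \right)}} = \frac{\left(80 + \left(6 - -6\right) \left(-8\right)\right)^{2}}{173} = \left(80 + \left(6 + 6\right) \left(-8\right)\right)^{2} \cdot \frac{1}{173} = \left(80 + 12 \left(-8\right)\right)^{2} \cdot \frac{1}{173} = \left(80 - 96\right)^{2} \cdot \frac{1}{173} = \left(-16\right)^{2} \cdot \frac{1}{173} = 256 \cdot \frac{1}{173} = \frac{256}{173}$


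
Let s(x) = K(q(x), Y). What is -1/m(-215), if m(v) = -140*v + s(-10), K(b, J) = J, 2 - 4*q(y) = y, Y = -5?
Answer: -1/30095 ≈ -3.3228e-5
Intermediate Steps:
q(y) = ½ - y/4
s(x) = -5
m(v) = -5 - 140*v (m(v) = -140*v - 5 = -5 - 140*v)
-1/m(-215) = -1/(-5 - 140*(-215)) = -1/(-5 + 30100) = -1/30095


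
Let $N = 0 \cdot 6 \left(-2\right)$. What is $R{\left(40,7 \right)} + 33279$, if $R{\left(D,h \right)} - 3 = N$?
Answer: $33282$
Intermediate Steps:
$N = 0$ ($N = 0 \left(-12\right) = 0$)
$R{\left(D,h \right)} = 3$ ($R{\left(D,h \right)} = 3 + 0 = 3$)
$R{\left(40,7 \right)} + 33279 = 3 + 33279 = 33282$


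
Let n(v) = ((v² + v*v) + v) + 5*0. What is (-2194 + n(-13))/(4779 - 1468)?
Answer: -267/473 ≈ -0.56448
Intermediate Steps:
n(v) = v + 2*v² (n(v) = ((v² + v²) + v) + 0 = (2*v² + v) + 0 = (v + 2*v²) + 0 = v + 2*v²)
(-2194 + n(-13))/(4779 - 1468) = (-2194 - 13*(1 + 2*(-13)))/(4779 - 1468) = (-2194 - 13*(1 - 26))/3311 = (-2194 - 13*(-25))*(1/3311) = (-2194 + 325)*(1/3311) = -1869*1/3311 = -267/473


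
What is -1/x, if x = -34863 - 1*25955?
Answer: 1/60818 ≈ 1.6443e-5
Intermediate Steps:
x = -60818 (x = -34863 - 25955 = -60818)
-1/x = -1/(-60818) = -1*(-1/60818) = 1/60818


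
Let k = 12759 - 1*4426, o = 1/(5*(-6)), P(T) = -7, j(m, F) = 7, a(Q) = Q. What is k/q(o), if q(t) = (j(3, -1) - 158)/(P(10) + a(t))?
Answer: 1758263/4530 ≈ 388.14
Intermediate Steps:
o = -1/30 (o = 1/(-30) = -1/30 ≈ -0.033333)
k = 8333 (k = 12759 - 4426 = 8333)
q(t) = -151/(-7 + t) (q(t) = (7 - 158)/(-7 + t) = -151/(-7 + t))
k/q(o) = 8333/((-151/(-7 - 1/30))) = 8333/((-151/(-211/30))) = 8333/((-151*(-30/211))) = 8333/(4530/211) = 8333*(211/4530) = 1758263/4530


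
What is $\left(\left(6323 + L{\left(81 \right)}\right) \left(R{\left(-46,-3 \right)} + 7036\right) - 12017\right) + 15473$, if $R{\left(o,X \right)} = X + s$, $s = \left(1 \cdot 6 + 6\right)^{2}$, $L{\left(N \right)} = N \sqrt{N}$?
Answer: $50615660$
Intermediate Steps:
$L{\left(N \right)} = N^{\frac{3}{2}}$
$s = 144$ ($s = \left(6 + 6\right)^{2} = 12^{2} = 144$)
$R{\left(o,X \right)} = 144 + X$ ($R{\left(o,X \right)} = X + 144 = 144 + X$)
$\left(\left(6323 + L{\left(81 \right)}\right) \left(R{\left(-46,-3 \right)} + 7036\right) - 12017\right) + 15473 = \left(\left(6323 + 81^{\frac{3}{2}}\right) \left(\left(144 - 3\right) + 7036\right) - 12017\right) + 15473 = \left(\left(6323 + 729\right) \left(141 + 7036\right) - 12017\right) + 15473 = \left(7052 \cdot 7177 - 12017\right) + 15473 = \left(50612204 - 12017\right) + 15473 = 50600187 + 15473 = 50615660$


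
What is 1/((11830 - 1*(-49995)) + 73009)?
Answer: 1/134834 ≈ 7.4165e-6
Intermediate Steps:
1/((11830 - 1*(-49995)) + 73009) = 1/((11830 + 49995) + 73009) = 1/(61825 + 73009) = 1/134834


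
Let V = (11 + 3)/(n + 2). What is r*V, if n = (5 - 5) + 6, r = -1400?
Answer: -2450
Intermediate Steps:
n = 6 (n = 0 + 6 = 6)
V = 7/4 (V = (11 + 3)/(6 + 2) = 14/8 = 14*(1/8) = 7/4 ≈ 1.7500)
r*V = -1400*7/4 = -2450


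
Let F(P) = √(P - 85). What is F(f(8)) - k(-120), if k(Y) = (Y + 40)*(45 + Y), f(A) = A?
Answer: -6000 + I*√77 ≈ -6000.0 + 8.775*I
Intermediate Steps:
k(Y) = (40 + Y)*(45 + Y)
F(P) = √(-85 + P)
F(f(8)) - k(-120) = √(-85 + 8) - (1800 + (-120)² + 85*(-120)) = √(-77) - (1800 + 14400 - 10200) = I*√77 - 1*6000 = I*√77 - 6000 = -6000 + I*√77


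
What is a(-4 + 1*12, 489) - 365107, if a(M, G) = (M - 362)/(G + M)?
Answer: -181458533/497 ≈ -3.6511e+5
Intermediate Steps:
a(M, G) = (-362 + M)/(G + M)
a(-4 + 1*12, 489) - 365107 = (-362 + (-4 + 1*12))/(489 + (-4 + 1*12)) - 365107 = (-362 + (-4 + 12))/(489 + (-4 + 12)) - 365107 = (-362 + 8)/(489 + 8) - 365107 = -354/497 - 365107 = -181458533/497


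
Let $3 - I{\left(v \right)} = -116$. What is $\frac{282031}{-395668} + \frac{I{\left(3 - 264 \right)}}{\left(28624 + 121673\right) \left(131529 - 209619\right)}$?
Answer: $- \frac{13908030396719}{19511906466780} \approx -0.7128$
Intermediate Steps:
$I{\left(v \right)} = 119$ ($I{\left(v \right)} = 3 - -116 = 3 + 116 = 119$)
$\frac{282031}{-395668} + \frac{I{\left(3 - 264 \right)}}{\left(28624 + 121673\right) \left(131529 - 209619\right)} = \frac{282031}{-395668} + \frac{119}{\left(28624 + 121673\right) \left(131529 - 209619\right)} = 282031 \left(- \frac{1}{395668}\right) + \frac{119}{150297 \left(-78090\right)} = - \frac{282031}{395668} + \frac{119}{-11736692730} = - \frac{282031}{395668} + 119 \left(- \frac{1}{11736692730}\right) = - \frac{282031}{395668} - \frac{1}{98627670} = - \frac{13908030396719}{19511906466780}$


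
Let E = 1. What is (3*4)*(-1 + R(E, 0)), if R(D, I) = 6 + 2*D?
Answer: 84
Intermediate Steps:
(3*4)*(-1 + R(E, 0)) = (3*4)*(-1 + (6 + 2*1)) = 12*(-1 + (6 + 2)) = 12*(-1 + 8) = 12*7 = 84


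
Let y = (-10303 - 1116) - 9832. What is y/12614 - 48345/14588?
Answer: -65702387/13143788 ≈ -4.9987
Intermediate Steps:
y = -21251 (y = -11419 - 9832 = -21251)
y/12614 - 48345/14588 = -21251/12614 - 48345/14588 = -65702387/13143788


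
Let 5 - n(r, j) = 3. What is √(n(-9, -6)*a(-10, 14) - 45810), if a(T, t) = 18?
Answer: 3*I*√5086 ≈ 213.95*I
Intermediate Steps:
n(r, j) = 2 (n(r, j) = 5 - 1*3 = 5 - 3 = 2)
√(n(-9, -6)*a(-10, 14) - 45810) = √(2*18 - 45810) = √(36 - 45810) = √(-45774) = 3*I*√5086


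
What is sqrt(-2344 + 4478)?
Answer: sqrt(2134) ≈ 46.195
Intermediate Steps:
sqrt(-2344 + 4478) = sqrt(2134)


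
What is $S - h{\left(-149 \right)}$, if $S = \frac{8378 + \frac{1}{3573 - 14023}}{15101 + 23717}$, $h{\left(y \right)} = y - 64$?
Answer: $\frac{6653122723}{31203700} \approx 213.22$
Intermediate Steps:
$h{\left(y \right)} = -64 + y$ ($h{\left(y \right)} = y - 64 = -64 + y$)
$S = \frac{6734623}{31203700}$ ($S = \frac{8378 + \frac{1}{-10450}}{38818} = \left(8378 - \frac{1}{10450}\right) \frac{1}{38818} = \frac{87550099}{10450} \cdot \frac{1}{38818} = \frac{6734623}{31203700} \approx 0.21583$)
$S - h{\left(-149 \right)} = \frac{6734623}{31203700} - \left(-64 - 149\right) = \frac{6734623}{31203700} - -213 = \frac{6734623}{31203700} + 213 = \frac{6653122723}{31203700}$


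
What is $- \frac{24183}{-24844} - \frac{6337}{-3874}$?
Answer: $\frac{125560685}{48122828} \approx 2.6092$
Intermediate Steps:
$- \frac{24183}{-24844} - \frac{6337}{-3874} = \left(-24183\right) \left(- \frac{1}{24844}\right) - - \frac{6337}{3874} = \frac{24183}{24844} + \frac{6337}{3874} = \frac{125560685}{48122828}$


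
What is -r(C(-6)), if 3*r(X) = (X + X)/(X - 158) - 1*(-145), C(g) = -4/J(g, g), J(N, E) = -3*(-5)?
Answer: -57373/1187 ≈ -48.334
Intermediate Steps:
J(N, E) = 15
C(g) = -4/15
r(X) = 145/3 + 2*X/(3*(-158 + X)) (r(X) = ((X + X)/(X - 158) - 1*(-145))/3 = ((2*X)/(-158 + X) + 145)/3 = (2*X/(-158 + X) + 145)/3 = (145 + 2*X/(-158 + X))/3 = 145/3 + 2*X/(3*(-158 + X)))
-r(C(-6)) = -(-22910 + 147*(-4/15))/(3*(-158 - 4/15)) = -(-22910 - 196/5)/(3*(-2374/15)) = -(-15)*(-114746)/(3*2374*5) = -1*57373/1187 = -57373/1187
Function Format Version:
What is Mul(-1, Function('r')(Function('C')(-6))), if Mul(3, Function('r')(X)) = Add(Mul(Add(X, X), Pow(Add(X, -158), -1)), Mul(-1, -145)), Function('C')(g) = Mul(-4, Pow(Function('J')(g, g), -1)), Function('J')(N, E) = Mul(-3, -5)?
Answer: Rational(-57373, 1187) ≈ -48.334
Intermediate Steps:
Function('J')(N, E) = 15
Function('C')(g) = Rational(-4, 15) (Function('C')(g) = Mul(-4, Pow(15, -1)) = Mul(-4, Rational(1, 15)) = Rational(-4, 15))
Function('r')(X) = Add(Rational(145, 3), Mul(Rational(2, 3), X, Pow(Add(-158, X), -1))) (Function('r')(X) = Mul(Rational(1, 3), Add(Mul(Add(X, X), Pow(Add(X, -158), -1)), Mul(-1, -145))) = Mul(Rational(1, 3), Add(Mul(Mul(2, X), Pow(Add(-158, X), -1)), 145)) = Mul(Rational(1, 3), Add(Mul(2, X, Pow(Add(-158, X), -1)), 145)) = Mul(Rational(1, 3), Add(145, Mul(2, X, Pow(Add(-158, X), -1)))) = Add(Rational(145, 3), Mul(Rational(2, 3), X, Pow(Add(-158, X), -1))))
Mul(-1, Function('r')(Function('C')(-6))) = Mul(-1, Mul(Rational(1, 3), Pow(Add(-158, Rational(-4, 15)), -1), Add(-22910, Mul(147, Rational(-4, 15))))) = Mul(-1, Mul(Rational(1, 3), Pow(Rational(-2374, 15), -1), Add(-22910, Rational(-196, 5)))) = Mul(-1, Mul(Rational(1, 3), Rational(-15, 2374), Rational(-114746, 5))) = Mul(-1, Rational(57373, 1187)) = Rational(-57373, 1187)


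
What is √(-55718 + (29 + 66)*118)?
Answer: 2*I*√11127 ≈ 210.97*I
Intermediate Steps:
√(-55718 + (29 + 66)*118) = √(-55718 + 95*118) = √(-55718 + 11210) = √(-44508) = 2*I*√11127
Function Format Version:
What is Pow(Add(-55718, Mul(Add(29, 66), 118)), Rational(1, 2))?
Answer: Mul(2, I, Pow(11127, Rational(1, 2))) ≈ Mul(210.97, I)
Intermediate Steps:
Pow(Add(-55718, Mul(Add(29, 66), 118)), Rational(1, 2)) = Pow(Add(-55718, Mul(95, 118)), Rational(1, 2)) = Pow(Add(-55718, 11210), Rational(1, 2)) = Pow(-44508, Rational(1, 2)) = Mul(2, I, Pow(11127, Rational(1, 2)))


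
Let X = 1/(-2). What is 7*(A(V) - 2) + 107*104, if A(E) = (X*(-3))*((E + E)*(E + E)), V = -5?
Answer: 12164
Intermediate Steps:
X = -1/2 ≈ -0.50000
A(E) = 6*E**2 (A(E) = (-1/2*(-3))*((E + E)*(E + E)) = 3*((2*E)*(2*E))/2 = 3*(4*E**2)/2 = 6*E**2)
7*(A(V) - 2) + 107*104 = 7*(6*(-5)**2 - 2) + 107*104 = 7*(6*25 - 2) + 11128 = 7*(150 - 2) + 11128 = 7*148 + 11128 = 1036 + 11128 = 12164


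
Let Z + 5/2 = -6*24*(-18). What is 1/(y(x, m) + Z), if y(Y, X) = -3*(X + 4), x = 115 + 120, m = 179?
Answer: 2/4081 ≈ 0.00049008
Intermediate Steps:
Z = 5179/2 (Z = -5/2 - 6*24*(-18) = -5/2 - 144*(-18) = -5/2 + 2592 = 5179/2 ≈ 2589.5)
x = 235
y(Y, X) = -12 - 3*X (y(Y, X) = -3*(4 + X) = -12 - 3*X)
1/(y(x, m) + Z) = 1/((-12 - 3*179) + 5179/2) = 1/((-12 - 537) + 5179/2) = 1/(-549 + 5179/2) = 1/(4081/2) = 2/4081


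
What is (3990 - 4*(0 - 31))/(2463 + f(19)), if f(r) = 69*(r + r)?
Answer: 4114/5085 ≈ 0.80905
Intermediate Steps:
f(r) = 138*r (f(r) = 69*(2*r) = 138*r)
(3990 - 4*(0 - 31))/(2463 + f(19)) = (3990 - 4*(0 - 31))/(2463 + 138*19) = (3990 - 4*(-31))/(2463 + 2622) = (3990 + 124)/5085 = 4114*(1/5085) = 4114/5085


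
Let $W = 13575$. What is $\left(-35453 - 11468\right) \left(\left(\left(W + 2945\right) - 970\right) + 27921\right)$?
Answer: $-2039702791$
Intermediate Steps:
$\left(-35453 - 11468\right) \left(\left(\left(W + 2945\right) - 970\right) + 27921\right) = \left(-35453 - 11468\right) \left(\left(\left(13575 + 2945\right) - 970\right) + 27921\right) = - 46921 \left(\left(16520 - 970\right) + 27921\right) = - 46921 \left(15550 + 27921\right) = \left(-46921\right) 43471 = -2039702791$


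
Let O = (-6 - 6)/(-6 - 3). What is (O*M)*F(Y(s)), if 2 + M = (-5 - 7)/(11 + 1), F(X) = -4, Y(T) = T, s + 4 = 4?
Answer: 16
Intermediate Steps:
s = 0 (s = -4 + 4 = 0)
O = 4/3 (O = -12/(-9) = -12*(-⅑) = 4/3 ≈ 1.3333)
M = -3 (M = -2 + (-5 - 7)/(11 + 1) = -2 - 12/12 = -2 - 12*1/12 = -2 - 1 = -3)
(O*M)*F(Y(s)) = ((4/3)*(-3))*(-4) = -4*(-4) = 16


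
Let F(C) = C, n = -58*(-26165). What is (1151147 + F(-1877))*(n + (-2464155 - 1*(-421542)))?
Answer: -603416168610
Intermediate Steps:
n = 1517570
(1151147 + F(-1877))*(n + (-2464155 - 1*(-421542))) = (1151147 - 1877)*(1517570 + (-2464155 - 1*(-421542))) = 1149270*(1517570 + (-2464155 + 421542)) = 1149270*(1517570 - 2042613) = 1149270*(-525043) = -603416168610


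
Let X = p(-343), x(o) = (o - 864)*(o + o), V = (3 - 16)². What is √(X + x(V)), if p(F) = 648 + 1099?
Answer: 3*I*√25907 ≈ 482.87*I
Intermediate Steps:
p(F) = 1747
V = 169 (V = (-13)² = 169)
x(o) = 2*o*(-864 + o) (x(o) = (-864 + o)*(2*o) = 2*o*(-864 + o))
X = 1747
√(X + x(V)) = √(1747 + 2*169*(-864 + 169)) = √(1747 + 2*169*(-695)) = √(1747 - 234910) = √(-233163) = 3*I*√25907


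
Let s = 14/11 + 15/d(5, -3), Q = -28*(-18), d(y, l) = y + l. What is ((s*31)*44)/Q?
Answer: 5983/252 ≈ 23.742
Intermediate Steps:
d(y, l) = l + y
Q = 504
s = 193/22 (s = 14/11 + 15/(-3 + 5) = 14*(1/11) + 15/2 = 14/11 + 15*(1/2) = 14/11 + 15/2 = 193/22 ≈ 8.7727)
((s*31)*44)/Q = (((193/22)*31)*44)/504 = ((5983/22)*44)*(1/504) = 11966*(1/504) = 5983/252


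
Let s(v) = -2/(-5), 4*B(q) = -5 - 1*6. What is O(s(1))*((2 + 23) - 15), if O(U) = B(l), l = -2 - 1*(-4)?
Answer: -55/2 ≈ -27.500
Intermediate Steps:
l = 2 (l = -2 + 4 = 2)
B(q) = -11/4 (B(q) = (-5 - 1*6)/4 = (-5 - 6)/4 = (¼)*(-11) = -11/4)
s(v) = ⅖ (s(v) = -2*(-⅕) = ⅖)
O(U) = -11/4
O(s(1))*((2 + 23) - 15) = -11*((2 + 23) - 15)/4 = -11*(25 - 15)/4 = -11/4*10 = -55/2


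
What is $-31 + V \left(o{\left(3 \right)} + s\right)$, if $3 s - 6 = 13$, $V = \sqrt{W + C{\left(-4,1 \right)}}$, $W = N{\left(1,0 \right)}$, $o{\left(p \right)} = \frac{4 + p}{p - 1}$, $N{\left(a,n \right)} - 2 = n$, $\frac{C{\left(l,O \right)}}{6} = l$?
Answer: $-31 + \frac{59 i \sqrt{22}}{6} \approx -31.0 + 46.122 i$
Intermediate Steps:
$C{\left(l,O \right)} = 6 l$
$N{\left(a,n \right)} = 2 + n$
$o{\left(p \right)} = \frac{4 + p}{-1 + p}$
$W = 2$ ($W = 2 + 0 = 2$)
$V = i \sqrt{22}$ ($V = \sqrt{2 + 6 \left(-4\right)} = \sqrt{2 - 24} = \sqrt{-22} = i \sqrt{22} \approx 4.6904 i$)
$s = \frac{19}{3}$ ($s = 2 + \frac{1}{3} \cdot 13 = 2 + \frac{13}{3} = \frac{19}{3} \approx 6.3333$)
$-31 + V \left(o{\left(3 \right)} + s\right) = -31 + i \sqrt{22} \left(\frac{4 + 3}{-1 + 3} + \frac{19}{3}\right) = -31 + i \sqrt{22} \left(\frac{1}{2} \cdot 7 + \frac{19}{3}\right) = -31 + i \sqrt{22} \left(\frac{7}{2} + \frac{19}{3}\right) = -31 + i \sqrt{22} \cdot \frac{59}{6} = -31 + \frac{59 i \sqrt{22}}{6}$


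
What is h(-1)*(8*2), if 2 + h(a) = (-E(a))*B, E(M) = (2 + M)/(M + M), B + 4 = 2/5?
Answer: -304/5 ≈ -60.800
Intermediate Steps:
B = -18/5 (B = -4 + 2/5 = -4 + 2*(⅕) = -4 + ⅖ = -18/5 ≈ -3.6000)
E(M) = (2 + M)/(2*M) (E(M) = (2 + M)/((2*M)) = (2 + M)*(1/(2*M)) = (2 + M)/(2*M))
h(a) = -2 + 9*(2 + a)/(5*a) (h(a) = -2 - (2 + a)/(2*a)*(-18/5) = -2 + 9*(2 + a)/(5*a))
h(-1)*(8*2) = ((⅕)*(18 - 1*(-1))/(-1))*(8*2) = ((⅕)*(-1)*(18 + 1))*16 = ((⅕)*(-1)*19)*16 = -19/5*16 = -304/5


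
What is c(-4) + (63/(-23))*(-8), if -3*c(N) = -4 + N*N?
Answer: 412/23 ≈ 17.913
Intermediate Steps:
c(N) = 4/3 - N**2/3 (c(N) = -(-4 + N*N)/3 = -(-4 + N**2)/3 = 4/3 - N**2/3)
c(-4) + (63/(-23))*(-8) = (4/3 - 1/3*(-4)**2) + (63/(-23))*(-8) = (4/3 - 1/3*16) + (63*(-1/23))*(-8) = (4/3 - 16/3) - 63/23*(-8) = -4 + 504/23 = 412/23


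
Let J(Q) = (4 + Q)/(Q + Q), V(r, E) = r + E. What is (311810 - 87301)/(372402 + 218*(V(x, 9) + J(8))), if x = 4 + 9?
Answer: 449018/754723 ≈ 0.59494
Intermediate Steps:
x = 13
V(r, E) = E + r
J(Q) = (4 + Q)/(2*Q) (J(Q) = (4 + Q)/((2*Q)) = (4 + Q)*(1/(2*Q)) = (4 + Q)/(2*Q))
(311810 - 87301)/(372402 + 218*(V(x, 9) + J(8))) = (311810 - 87301)/(372402 + 218*((9 + 13) + (½)*(4 + 8)/8)) = 224509/(372402 + 218*(22 + (½)*(⅛)*12)) = 224509/(372402 + 218*(22 + ¾)) = 224509/(372402 + 218*(91/4)) = 224509/(372402 + 9919/2) = 224509/(754723/2) = 224509*(2/754723) = 449018/754723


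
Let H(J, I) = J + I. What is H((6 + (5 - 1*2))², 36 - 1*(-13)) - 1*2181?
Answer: -2051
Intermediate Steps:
H(J, I) = I + J
H((6 + (5 - 1*2))², 36 - 1*(-13)) - 1*2181 = ((36 - 1*(-13)) + (6 + (5 - 1*2))²) - 1*2181 = ((36 + 13) + (6 + (5 - 2))²) - 2181 = (49 + (6 + 3)²) - 2181 = (49 + 9²) - 2181 = (49 + 81) - 2181 = 130 - 2181 = -2051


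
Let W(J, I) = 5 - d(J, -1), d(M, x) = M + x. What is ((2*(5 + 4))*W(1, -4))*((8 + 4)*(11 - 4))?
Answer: 7560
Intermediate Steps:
W(J, I) = 6 - J (W(J, I) = 5 - (J - 1) = 5 - (-1 + J) = 5 + (1 - J) = 6 - J)
((2*(5 + 4))*W(1, -4))*((8 + 4)*(11 - 4)) = ((2*(5 + 4))*(6 - 1*1))*((8 + 4)*(11 - 4)) = ((2*9)*(6 - 1))*(12*7) = (18*5)*84 = 90*84 = 7560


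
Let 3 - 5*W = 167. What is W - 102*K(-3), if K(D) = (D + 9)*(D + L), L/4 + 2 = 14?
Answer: -137864/5 ≈ -27573.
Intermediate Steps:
L = 48 (L = -8 + 4*14 = -8 + 56 = 48)
W = -164/5 (W = ⅗ - ⅕*167 = ⅗ - 167/5 = -164/5 ≈ -32.800)
K(D) = (9 + D)*(48 + D) (K(D) = (D + 9)*(D + 48) = (9 + D)*(48 + D))
W - 102*K(-3) = -164/5 - 102*(432 + (-3)² + 57*(-3)) = -164/5 - 102*(432 + 9 - 171) = -164/5 - 102*270 = -164/5 - 27540 = -137864/5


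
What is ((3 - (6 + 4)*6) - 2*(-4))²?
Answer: 2401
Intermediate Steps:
((3 - (6 + 4)*6) - 2*(-4))² = ((3 - 10*6) + 8)² = ((3 - 1*60) + 8)² = ((3 - 60) + 8)² = (-57 + 8)² = (-49)² = 2401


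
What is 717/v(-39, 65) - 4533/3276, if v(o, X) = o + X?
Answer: 28603/1092 ≈ 26.193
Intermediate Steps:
v(o, X) = X + o
717/v(-39, 65) - 4533/3276 = 717/(65 - 39) - 4533/3276 = 717/26 - 4533*1/3276 = 717*(1/26) - 1511/1092 = 717/26 - 1511/1092 = 28603/1092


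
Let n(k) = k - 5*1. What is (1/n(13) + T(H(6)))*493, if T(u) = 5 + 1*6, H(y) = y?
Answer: 43877/8 ≈ 5484.6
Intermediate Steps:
n(k) = -5 + k (n(k) = k - 5 = -5 + k)
T(u) = 11 (T(u) = 5 + 6 = 11)
(1/n(13) + T(H(6)))*493 = (1/(-5 + 13) + 11)*493 = (1/8 + 11)*493 = (89/8)*493 = 43877/8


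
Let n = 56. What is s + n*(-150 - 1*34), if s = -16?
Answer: -10320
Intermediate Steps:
s + n*(-150 - 1*34) = -16 + 56*(-150 - 1*34) = -16 + 56*(-150 - 34) = -16 + 56*(-184) = -16 - 10304 = -10320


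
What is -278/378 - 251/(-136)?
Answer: 28535/25704 ≈ 1.1101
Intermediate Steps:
-278/378 - 251/(-136) = -278*1/378 - 251*(-1/136) = -139/189 + 251/136 = 28535/25704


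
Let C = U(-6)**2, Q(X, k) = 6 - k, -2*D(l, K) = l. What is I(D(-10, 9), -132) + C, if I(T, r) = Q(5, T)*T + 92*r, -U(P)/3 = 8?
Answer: -11563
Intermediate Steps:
U(P) = -24 (U(P) = -3*8 = -24)
D(l, K) = -l/2
C = 576 (C = (-24)**2 = 576)
I(T, r) = 92*r + T*(6 - T) (I(T, r) = (6 - T)*T + 92*r = T*(6 - T) + 92*r = 92*r + T*(6 - T))
I(D(-10, 9), -132) + C = (92*(-132) - (-1/2*(-10))*(-6 - 1/2*(-10))) + 576 = (-12144 - 1*5*(-6 + 5)) + 576 = (-12144 - 1*5*(-1)) + 576 = (-12144 + 5) + 576 = -12139 + 576 = -11563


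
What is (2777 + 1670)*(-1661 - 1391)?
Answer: -13572244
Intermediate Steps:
(2777 + 1670)*(-1661 - 1391) = 4447*(-3052) = -13572244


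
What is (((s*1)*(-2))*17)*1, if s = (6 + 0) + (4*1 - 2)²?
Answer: -340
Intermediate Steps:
s = 10 (s = 6 + (4 - 2)² = 6 + 2² = 6 + 4 = 10)
(((s*1)*(-2))*17)*1 = (((10*1)*(-2))*17)*1 = ((10*(-2))*17)*1 = -20*17*1 = -340*1 = -340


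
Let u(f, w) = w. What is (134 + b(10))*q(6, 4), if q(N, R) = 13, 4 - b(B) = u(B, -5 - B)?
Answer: 1989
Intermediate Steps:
b(B) = 9 + B (b(B) = 4 - (-5 - B) = 4 + (5 + B) = 9 + B)
(134 + b(10))*q(6, 4) = (134 + (9 + 10))*13 = (134 + 19)*13 = 153*13 = 1989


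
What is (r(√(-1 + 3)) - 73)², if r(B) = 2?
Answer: 5041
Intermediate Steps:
(r(√(-1 + 3)) - 73)² = (2 - 73)² = (-71)² = 5041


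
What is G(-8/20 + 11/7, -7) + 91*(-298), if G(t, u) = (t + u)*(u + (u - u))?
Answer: -135386/5 ≈ -27077.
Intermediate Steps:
G(t, u) = u*(t + u) (G(t, u) = (t + u)*(u + 0) = (t + u)*u = u*(t + u))
G(-8/20 + 11/7, -7) + 91*(-298) = -7*((-8/20 + 11/7) - 7) + 91*(-298) = -7*((-8*1/20 + 11*(1/7)) - 7) - 27118 = -7*((-2/5 + 11/7) - 7) - 27118 = -7*(41/35 - 7) - 27118 = -7*(-204/35) - 27118 = 204/5 - 27118 = -135386/5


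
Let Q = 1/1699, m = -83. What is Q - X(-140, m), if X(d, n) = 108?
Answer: -183491/1699 ≈ -108.00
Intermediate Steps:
Q = 1/1699 ≈ 0.00058858
Q - X(-140, m) = 1/1699 - 1*108 = 1/1699 - 108 = -183491/1699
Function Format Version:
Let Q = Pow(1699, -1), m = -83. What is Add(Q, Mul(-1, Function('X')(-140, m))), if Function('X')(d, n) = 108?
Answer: Rational(-183491, 1699) ≈ -108.00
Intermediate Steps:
Q = Rational(1, 1699) ≈ 0.00058858
Add(Q, Mul(-1, Function('X')(-140, m))) = Add(Rational(1, 1699), Mul(-1, 108)) = Add(Rational(1, 1699), -108) = Rational(-183491, 1699)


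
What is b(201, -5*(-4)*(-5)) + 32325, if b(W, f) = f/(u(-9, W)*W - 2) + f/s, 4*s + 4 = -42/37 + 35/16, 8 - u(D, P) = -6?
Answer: 7964127130/245347 ≈ 32461.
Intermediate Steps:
u(D, P) = 14 (u(D, P) = 8 - 1*(-6) = 8 + 6 = 14)
s = -1745/2368 (s = -1 + (-42/37 + 35/16)/4 = -1 + (¼)*(623/592) = -1 + 623/2368 = -1745/2368 ≈ -0.73691)
b(W, f) = -2368*f/1745 + f/(-2 + 14*W) (b(W, f) = f/(14*W - 2) + f/(-1745/2368) = f/(-2 + 14*W) + f*(-2368/1745) = f/(-2 + 14*W) - 2368*f/1745 = -2368*f/1745 + f/(-2 + 14*W))
b(201, -5*(-4)*(-5)) + 32325 = (-5*(-4)*(-5))*(6481 - 33152*201)/(3490*(-1 + 7*201)) + 32325 = (20*(-5))*(6481 - 6663552)/(3490*(-1 + 1407)) + 32325 = (1/3490)*(-100)*(-6657071)/1406 + 32325 = (1/3490)*(-100)*(1/1406)*(-6657071) + 32325 = 33285355/245347 + 32325 = 7964127130/245347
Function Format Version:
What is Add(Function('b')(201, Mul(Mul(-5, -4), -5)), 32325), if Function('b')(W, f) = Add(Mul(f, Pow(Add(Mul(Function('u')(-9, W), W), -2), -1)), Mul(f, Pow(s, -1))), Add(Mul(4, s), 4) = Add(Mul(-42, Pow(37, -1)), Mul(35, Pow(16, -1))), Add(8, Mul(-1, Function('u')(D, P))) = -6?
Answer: Rational(7964127130, 245347) ≈ 32461.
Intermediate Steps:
Function('u')(D, P) = 14 (Function('u')(D, P) = Add(8, Mul(-1, -6)) = Add(8, 6) = 14)
s = Rational(-1745, 2368) (s = Add(-1, Mul(Rational(1, 4), Add(Mul(-42, Pow(37, -1)), Mul(35, Pow(16, -1))))) = Add(-1, Mul(Rational(1, 4), Add(Mul(-42, Rational(1, 37)), Mul(35, Rational(1, 16))))) = Add(-1, Mul(Rational(1, 4), Add(Rational(-42, 37), Rational(35, 16)))) = Add(-1, Mul(Rational(1, 4), Rational(623, 592))) = Add(-1, Rational(623, 2368)) = Rational(-1745, 2368) ≈ -0.73691)
Function('b')(W, f) = Add(Mul(Rational(-2368, 1745), f), Mul(f, Pow(Add(-2, Mul(14, W)), -1))) (Function('b')(W, f) = Add(Mul(f, Pow(Add(Mul(14, W), -2), -1)), Mul(f, Pow(Rational(-1745, 2368), -1))) = Add(Mul(f, Pow(Add(-2, Mul(14, W)), -1)), Mul(f, Rational(-2368, 1745))) = Add(Mul(f, Pow(Add(-2, Mul(14, W)), -1)), Mul(Rational(-2368, 1745), f)) = Add(Mul(Rational(-2368, 1745), f), Mul(f, Pow(Add(-2, Mul(14, W)), -1))))
Add(Function('b')(201, Mul(Mul(-5, -4), -5)), 32325) = Add(Mul(Rational(1, 3490), Mul(Mul(-5, -4), -5), Pow(Add(-1, Mul(7, 201)), -1), Add(6481, Mul(-33152, 201))), 32325) = Add(Mul(Rational(1, 3490), Mul(20, -5), Pow(Add(-1, 1407), -1), Add(6481, -6663552)), 32325) = Add(Mul(Rational(1, 3490), -100, Pow(1406, -1), -6657071), 32325) = Add(Mul(Rational(1, 3490), -100, Rational(1, 1406), -6657071), 32325) = Add(Rational(33285355, 245347), 32325) = Rational(7964127130, 245347)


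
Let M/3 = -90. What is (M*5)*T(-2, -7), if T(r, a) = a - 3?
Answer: 13500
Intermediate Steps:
M = -270 (M = 3*(-90) = -270)
T(r, a) = -3 + a
(M*5)*T(-2, -7) = (-270*5)*(-3 - 7) = -1350*(-10) = 13500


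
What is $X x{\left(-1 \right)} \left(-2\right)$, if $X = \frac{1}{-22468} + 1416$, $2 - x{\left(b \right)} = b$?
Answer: $- \frac{95444061}{11234} \approx -8496.0$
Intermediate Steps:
$x{\left(b \right)} = 2 - b$
$X = \frac{31814687}{22468}$ ($X = - \frac{1}{22468} + 1416 = \frac{31814687}{22468} \approx 1416.0$)
$X x{\left(-1 \right)} \left(-2\right) = \frac{31814687 \left(2 - -1\right) \left(-2\right)}{22468} = \frac{31814687 \left(2 + 1\right) \left(-2\right)}{22468} = \frac{31814687 \cdot 3 \left(-2\right)}{22468} = \frac{31814687}{22468} \left(-6\right) = - \frac{95444061}{11234}$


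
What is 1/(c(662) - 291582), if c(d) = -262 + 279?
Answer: -1/291565 ≈ -3.4298e-6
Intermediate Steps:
c(d) = 17
1/(c(662) - 291582) = 1/(17 - 291582) = 1/(-291565) = -1/291565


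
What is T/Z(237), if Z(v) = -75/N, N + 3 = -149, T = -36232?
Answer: -5507264/75 ≈ -73430.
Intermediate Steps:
N = -152 (N = -3 - 149 = -152)
Z(v) = 75/152 (Z(v) = -75/(-152) = -75*(-1/152) = 75/152)
T/Z(237) = -36232/75/152 = -36232*152/75 = -5507264/75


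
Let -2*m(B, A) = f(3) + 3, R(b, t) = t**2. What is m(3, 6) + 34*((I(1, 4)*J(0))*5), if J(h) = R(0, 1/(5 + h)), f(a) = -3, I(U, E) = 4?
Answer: 136/5 ≈ 27.200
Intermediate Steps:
J(h) = (5 + h)**(-2) (J(h) = (1/(5 + h))**2 = (5 + h)**(-2))
m(B, A) = 0 (m(B, A) = -(-3 + 3)/2 = -1/2*0 = 0)
m(3, 6) + 34*((I(1, 4)*J(0))*5) = 0 + 34*((4/(5 + 0)**2)*5) = 0 + 34*((4/5**2)*5) = 0 + 34*((4*(1/25))*5) = 0 + 34*((4/25)*5) = 0 + 34*(4/5) = 0 + 136/5 = 136/5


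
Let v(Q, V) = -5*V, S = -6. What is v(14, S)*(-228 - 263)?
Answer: -14730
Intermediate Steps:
v(Q, V) = -5*V
v(14, S)*(-228 - 263) = (-5*(-6))*(-228 - 263) = 30*(-491) = -14730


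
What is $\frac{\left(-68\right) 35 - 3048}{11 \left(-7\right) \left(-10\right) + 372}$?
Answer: $- \frac{2714}{571} \approx -4.7531$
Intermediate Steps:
$\frac{\left(-68\right) 35 - 3048}{11 \left(-7\right) \left(-10\right) + 372} = \frac{-2380 - 3048}{\left(-77\right) \left(-10\right) + 372} = \frac{-2380 - 3048}{770 + 372} = - \frac{5428}{1142} = \left(-5428\right) \frac{1}{1142} = - \frac{2714}{571}$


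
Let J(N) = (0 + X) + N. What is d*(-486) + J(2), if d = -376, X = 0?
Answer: 182738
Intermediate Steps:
J(N) = N (J(N) = (0 + 0) + N = 0 + N = N)
d*(-486) + J(2) = -376*(-486) + 2 = 182736 + 2 = 182738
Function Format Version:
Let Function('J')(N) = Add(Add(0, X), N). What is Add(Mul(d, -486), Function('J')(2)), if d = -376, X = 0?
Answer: 182738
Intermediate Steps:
Function('J')(N) = N (Function('J')(N) = Add(Add(0, 0), N) = Add(0, N) = N)
Add(Mul(d, -486), Function('J')(2)) = Add(Mul(-376, -486), 2) = Add(182736, 2) = 182738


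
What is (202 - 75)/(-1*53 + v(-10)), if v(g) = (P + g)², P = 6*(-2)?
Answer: 127/431 ≈ 0.29466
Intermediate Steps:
P = -12
v(g) = (-12 + g)²
(202 - 75)/(-1*53 + v(-10)) = (202 - 75)/(-1*53 + (-12 - 10)²) = 127/(-53 + (-22)²) = 127/(-53 + 484) = 127/431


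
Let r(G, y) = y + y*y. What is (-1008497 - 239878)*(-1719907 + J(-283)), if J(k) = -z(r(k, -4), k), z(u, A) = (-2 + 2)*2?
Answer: 2147088901125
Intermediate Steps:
r(G, y) = y + y²
z(u, A) = 0 (z(u, A) = 0*2 = 0)
J(k) = 0 (J(k) = -1*0 = 0)
(-1008497 - 239878)*(-1719907 + J(-283)) = (-1008497 - 239878)*(-1719907 + 0) = -1248375*(-1719907) = 2147088901125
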